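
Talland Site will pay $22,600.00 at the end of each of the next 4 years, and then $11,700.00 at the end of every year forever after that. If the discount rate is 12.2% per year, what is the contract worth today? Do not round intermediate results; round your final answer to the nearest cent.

PV of 4-year annuity: $22,600.00 × [1 − (1+0.122)^−4] / 0.122 = 68355.94951
Perpetuity value at year 4: $11,700.00 / 0.122 = 95901.63934
PV of perpetuity: 95901.63934 / (1+0.122)^4 = 60513.82478
Total PV = 68355.94951 + 60513.82478 = 128869.77428

$128869.77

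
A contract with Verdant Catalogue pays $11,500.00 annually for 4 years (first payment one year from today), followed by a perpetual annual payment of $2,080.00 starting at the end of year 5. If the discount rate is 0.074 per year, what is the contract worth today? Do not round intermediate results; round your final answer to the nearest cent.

$59729.62

PV of 4-year annuity: $11,500.00 × [1 − (1+0.074)^−4] / 0.074 = 38603.75076
Perpetuity value at year 4: $2,080.00 / 0.074 = 28108.10811
PV of perpetuity: 28108.10811 / (1+0.074)^4 = 21125.86449
Total PV = 38603.75076 + 21125.86449 = 59729.61525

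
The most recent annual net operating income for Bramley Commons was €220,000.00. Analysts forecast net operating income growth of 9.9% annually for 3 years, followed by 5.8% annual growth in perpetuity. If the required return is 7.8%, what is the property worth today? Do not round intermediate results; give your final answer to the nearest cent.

D_1 = 241780.00000
D_2 = 265716.22000
D_3 = 292022.12578
Terminal value at year 3: TV = D_3×(1+g_2)/(r−g_2) = 308959.40908/0.02 = 15447970.45376
P_0 = D_1/(1+r)^1 + D_2/(1+r)^2 + D_3/(1+r)^3 + TV/(1+r)^3
    = 224285.71429 + 228654.91651 + 233109.23307 + 12331478.42927 = 13017528.29314

€13017528.29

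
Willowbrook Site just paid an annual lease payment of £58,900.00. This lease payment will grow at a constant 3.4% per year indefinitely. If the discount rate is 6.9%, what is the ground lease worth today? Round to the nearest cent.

£1740074.29

D₁ = D₀ × (1 + g) = £58,900.00 × 1.034 = £60,902.6000
Growing perpetuity: P = D₁ / (r − g) = £60,902.6000 / (0.069 − 0.034) = £1,740,074.29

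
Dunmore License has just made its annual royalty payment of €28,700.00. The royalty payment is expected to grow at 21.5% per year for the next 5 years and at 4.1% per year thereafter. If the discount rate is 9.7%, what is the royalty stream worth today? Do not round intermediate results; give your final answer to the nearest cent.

€1086194.39

D_1 = 34870.50000
D_2 = 42367.65750
D_3 = 51476.70386
D_4 = 62544.19519
D_5 = 75991.19716
Terminal value at year 5: TV = D_5×(1+g_2)/(r−g_2) = 79106.83624/0.056 = 1412622.07577
P_0 = D_1/(1+r)^1 + D_2/(1+r)^2 + D_3/(1+r)^3 + D_4/(1+r)^4 + D_5/(1+r)^5 + TV/(1+r)^5
    = 31787.14676 + 35206.36583 + 38993.37692 + 43187.74199 + 47833.27850 + 889186.48075 = 1086194.39077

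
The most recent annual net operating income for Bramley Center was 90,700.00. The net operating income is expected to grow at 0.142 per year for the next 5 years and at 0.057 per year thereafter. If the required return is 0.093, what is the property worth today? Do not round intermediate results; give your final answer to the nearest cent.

3834224.32

D_1 = 103579.40000
D_2 = 118287.67480
D_3 = 135084.52462
D_4 = 154266.52712
D_5 = 176172.37397
Terminal value at year 5: TV = D_5×(1+g_2)/(r−g_2) = 186214.19928/0.036 = 5172616.64680
P_0 = D_1/(1+r)^1 + D_2/(1+r)^2 + D_3/(1+r)^3 + D_4/(1+r)^4 + D_5/(1+r)^5 + TV/(1+r)^5
    = 94766.14822 + 99014.58487 + 103453.48209 + 108091.37836 + 112937.19495 + 3315961.52957 = 3834224.31805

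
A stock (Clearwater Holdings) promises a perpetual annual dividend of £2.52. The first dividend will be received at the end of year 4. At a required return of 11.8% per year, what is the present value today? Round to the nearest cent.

£15.28

Value at end of year 3: C / r = £2.52 / 0.118 = £21.3559
Discount to today: PV = £21.3559 / (1 + 0.118)^3 = £21.3559 / 1.397415 = £15.28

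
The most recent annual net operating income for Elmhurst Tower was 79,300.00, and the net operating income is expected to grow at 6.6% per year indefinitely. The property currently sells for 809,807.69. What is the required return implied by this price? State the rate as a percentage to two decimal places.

D₁ = 79,300.00 × 1.066 = 84,533.8000
P = D₁/(r − g) ⇒ r = D₁/P + g = 84,533.8000/809,807.69 + 0.066 = 0.104387 + 0.066 = 0.170387

17.04%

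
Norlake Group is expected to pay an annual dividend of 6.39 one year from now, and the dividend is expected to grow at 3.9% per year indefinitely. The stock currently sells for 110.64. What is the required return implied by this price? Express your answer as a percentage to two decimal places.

P = D₁/(r − g) ⇒ r = D₁/P + g = 6.3900/110.64 + 0.039 = 0.057755 + 0.039 = 0.096755

9.68%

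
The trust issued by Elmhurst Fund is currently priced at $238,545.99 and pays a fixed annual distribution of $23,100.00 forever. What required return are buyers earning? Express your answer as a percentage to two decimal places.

9.68%

P = C/r ⇒ r = C/P = $23,100.00/$238,545.99 = 0.096837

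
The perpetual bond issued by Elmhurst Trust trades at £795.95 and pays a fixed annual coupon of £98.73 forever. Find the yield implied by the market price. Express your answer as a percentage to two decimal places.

P = C/r ⇒ r = C/P = £98.73/£795.95 = 0.124040

12.40%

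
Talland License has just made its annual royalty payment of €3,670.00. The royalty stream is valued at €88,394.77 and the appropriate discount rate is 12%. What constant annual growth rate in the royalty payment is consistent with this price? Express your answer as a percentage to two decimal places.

P = D₀(1+g)/(r−g) ⇒ P(r−g) = D₀(1+g) ⇒ g(P+D₀) = P·r − D₀
g = (P·r − D₀)/(P + D₀) = (€88,394.77×0.12 − €3,670.00) / (€88,394.77 + €3,670.00) = 0.075353

7.54%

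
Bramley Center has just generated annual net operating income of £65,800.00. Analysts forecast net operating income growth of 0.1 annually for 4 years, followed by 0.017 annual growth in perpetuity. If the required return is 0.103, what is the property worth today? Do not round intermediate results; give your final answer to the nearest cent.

£1031107.40

D_1 = 72380.00000
D_2 = 79618.00000
D_3 = 87579.80000
D_4 = 96337.78000
Terminal value at year 4: TV = D_4×(1+g_2)/(r−g_2) = 97975.52226/0.086 = 1139250.25884
P_0 = D_1/(1+r)^1 + D_2/(1+r)^2 + D_3/(1+r)^3 + D_4/(1+r)^4 + TV/(1+r)^4
    = 65621.03354 + 65442.55385 + 65264.55960 + 65087.04946 + 769692.20122 = 1031107.39768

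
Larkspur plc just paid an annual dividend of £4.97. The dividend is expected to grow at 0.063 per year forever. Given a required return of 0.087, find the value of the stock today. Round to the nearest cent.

D₁ = D₀ × (1 + g) = £4.97 × 1.063 = £5.2831
Growing perpetuity: P = D₁ / (r − g) = £5.2831 / (0.087 − 0.063) = £220.13

£220.13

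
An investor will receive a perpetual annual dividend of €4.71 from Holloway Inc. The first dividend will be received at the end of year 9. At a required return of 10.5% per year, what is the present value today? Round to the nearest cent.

Value at end of year 8: C / r = €4.71 / 0.105 = €44.8571
Discount to today: PV = €44.8571 / (1 + 0.105)^8 = €44.8571 / 2.222789 = €20.18

€20.18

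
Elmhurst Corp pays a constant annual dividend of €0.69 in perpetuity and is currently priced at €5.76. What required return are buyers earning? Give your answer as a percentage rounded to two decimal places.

11.98%

P = C/r ⇒ r = C/P = €0.69/€5.76 = 0.119792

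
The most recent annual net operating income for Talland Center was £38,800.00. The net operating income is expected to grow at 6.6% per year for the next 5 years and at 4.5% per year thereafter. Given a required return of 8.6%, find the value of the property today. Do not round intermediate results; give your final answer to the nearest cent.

£1084699.58

D_1 = 41360.80000
D_2 = 44090.61280
D_3 = 47000.59324
D_4 = 50102.63240
D_5 = 53409.40614
Terminal value at year 5: TV = D_5×(1+g_2)/(r−g_2) = 55812.82941/0.041 = 1361288.52228
P_0 = D_1/(1+r)^1 + D_2/(1+r)^2 + D_3/(1+r)^3 + D_4/(1+r)^4 + D_5/(1+r)^5 + TV/(1+r)^5
    = 38085.45120 + 37384.06167 + 36695.58908 + 36019.79554 + 35356.44756 + 901158.23659 = 1084699.58164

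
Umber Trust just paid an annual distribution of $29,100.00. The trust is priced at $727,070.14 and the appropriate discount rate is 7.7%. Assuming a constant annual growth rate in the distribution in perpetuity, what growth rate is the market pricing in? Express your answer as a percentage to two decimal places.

P = D₀(1+g)/(r−g) ⇒ P(r−g) = D₀(1+g) ⇒ g(P+D₀) = P·r − D₀
g = (P·r − D₀)/(P + D₀) = ($727,070.14×0.077 − $29,100.00) / ($727,070.14 + $29,100.00) = 0.035553

3.56%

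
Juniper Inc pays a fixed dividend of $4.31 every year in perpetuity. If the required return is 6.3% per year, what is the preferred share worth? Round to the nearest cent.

Level perpetuity: PV = C / r = $4.31 / 0.063 = $68.41

$68.41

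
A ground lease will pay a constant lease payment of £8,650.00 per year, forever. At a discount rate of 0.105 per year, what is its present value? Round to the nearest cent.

£82380.95

Level perpetuity: PV = C / r = £8,650.00 / 0.105 = £82,380.95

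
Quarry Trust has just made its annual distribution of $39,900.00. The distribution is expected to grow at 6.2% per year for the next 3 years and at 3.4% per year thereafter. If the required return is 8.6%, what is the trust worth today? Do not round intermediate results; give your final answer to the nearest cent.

D_1 = 42373.80000
D_2 = 45000.97560
D_3 = 47791.03609
Terminal value at year 3: TV = D_3×(1+g_2)/(r−g_2) = 49415.93131/0.052 = 950306.37143
P_0 = D_1/(1+r)^1 + D_2/(1+r)^2 + D_3/(1+r)^3 + TV/(1+r)^3
    = 39018.23204 + 38155.95067 + 37312.72524 + 741949.19043 = 856436.09839

$856436.10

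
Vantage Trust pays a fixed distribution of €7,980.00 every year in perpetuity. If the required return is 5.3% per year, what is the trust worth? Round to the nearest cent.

Level perpetuity: PV = C / r = €7,980.00 / 0.053 = €150,566.04

€150566.04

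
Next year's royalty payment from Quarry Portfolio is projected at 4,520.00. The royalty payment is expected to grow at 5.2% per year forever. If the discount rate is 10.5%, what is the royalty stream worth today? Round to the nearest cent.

Growing perpetuity: P = D₁ / (r − g) = 4,520.0000 / (0.105 − 0.052) = 85,283.02

85283.02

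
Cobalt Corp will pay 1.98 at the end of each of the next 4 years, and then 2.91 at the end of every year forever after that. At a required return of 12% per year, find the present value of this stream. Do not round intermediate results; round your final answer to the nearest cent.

21.43

PV of 4-year annuity: 1.98 × [1 − (1+0.12)^−4] / 0.12 = 6.01395
Perpetuity value at year 4: 2.91 / 0.12 = 24.25000
PV of perpetuity: 24.25000 / (1+0.12)^4 = 15.41131
Total PV = 6.01395 + 15.41131 = 21.42527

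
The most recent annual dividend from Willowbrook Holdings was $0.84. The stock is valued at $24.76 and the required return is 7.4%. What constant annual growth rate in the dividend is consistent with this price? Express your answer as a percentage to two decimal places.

3.88%

P = D₀(1+g)/(r−g) ⇒ P(r−g) = D₀(1+g) ⇒ g(P+D₀) = P·r − D₀
g = (P·r − D₀)/(P + D₀) = ($24.76×0.074 − $0.84) / ($24.76 + $0.84) = 0.038759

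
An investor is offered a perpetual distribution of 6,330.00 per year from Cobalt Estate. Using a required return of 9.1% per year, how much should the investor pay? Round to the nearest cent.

69560.44

Level perpetuity: PV = C / r = 6,330.00 / 0.091 = 69,560.44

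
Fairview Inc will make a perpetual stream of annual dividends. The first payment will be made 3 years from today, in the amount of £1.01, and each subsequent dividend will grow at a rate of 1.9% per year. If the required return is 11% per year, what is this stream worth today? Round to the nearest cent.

£9.01

Value at end of year 2: C₁ / (r − g) = £1.01 / (0.11 − 0.019) = £11.0989
Discount to today: PV = £11.0989 / (1 + 0.11)^2 = £11.0989 / 1.232100 = £9.01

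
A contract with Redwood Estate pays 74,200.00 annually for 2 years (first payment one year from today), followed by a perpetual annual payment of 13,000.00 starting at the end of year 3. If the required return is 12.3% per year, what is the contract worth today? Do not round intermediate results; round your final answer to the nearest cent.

PV of 2-year annuity: 74,200.00 × [1 − (1+0.123)^−2] / 0.123 = 124909.18851
Perpetuity value at year 2: 13,000.00 / 0.123 = 105691.05691
PV of perpetuity: 105691.05691 / (1+0.123)^2 = 83806.69774
Total PV = 124909.18851 + 83806.69774 = 208715.88625

208715.89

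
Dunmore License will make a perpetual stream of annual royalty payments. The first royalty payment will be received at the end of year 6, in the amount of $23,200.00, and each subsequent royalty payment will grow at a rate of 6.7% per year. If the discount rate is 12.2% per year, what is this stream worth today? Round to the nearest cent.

Value at end of year 5: C₁ / (r − g) = $23,200.00 / (0.122 − 0.067) = $421,818.1818
Discount to today: PV = $421,818.1818 / (1 + 0.122)^5 = $421,818.1818 / 1.778133 = $237,225.30

$237225.30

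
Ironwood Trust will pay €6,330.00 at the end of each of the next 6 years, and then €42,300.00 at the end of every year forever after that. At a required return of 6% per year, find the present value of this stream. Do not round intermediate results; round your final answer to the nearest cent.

€528123.84

PV of 6-year annuity: €6,330.00 × [1 − (1+0.06)^−6] / 0.06 = 31126.66298
Perpetuity value at year 6: €42,300.00 / 0.06 = 705000.00000
PV of perpetuity: 705000.00000 / (1+0.06)^6 = 496997.18101
Total PV = 31126.66298 + 496997.18101 = 528123.84399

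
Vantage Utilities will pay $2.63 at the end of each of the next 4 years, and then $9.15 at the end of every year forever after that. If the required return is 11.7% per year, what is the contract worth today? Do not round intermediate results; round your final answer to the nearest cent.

$58.28

PV of 4-year annuity: $2.63 × [1 − (1+0.117)^−4] / 0.117 = 8.03896
Perpetuity value at year 4: $9.15 / 0.117 = 78.20513
PV of perpetuity: 78.20513 / (1+0.117)^4 = 50.23687
Total PV = 8.03896 + 50.23687 = 58.27583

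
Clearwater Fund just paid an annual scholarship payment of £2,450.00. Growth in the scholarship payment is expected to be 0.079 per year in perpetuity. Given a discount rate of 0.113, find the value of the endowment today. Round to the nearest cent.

D₁ = D₀ × (1 + g) = £2,450.00 × 1.079 = £2,643.5500
Growing perpetuity: P = D₁ / (r − g) = £2,643.5500 / (0.113 − 0.079) = £77,751.47

£77751.47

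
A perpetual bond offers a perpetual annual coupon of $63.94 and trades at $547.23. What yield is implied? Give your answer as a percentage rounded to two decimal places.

11.68%

P = C/r ⇒ r = C/P = $63.94/$547.23 = 0.116843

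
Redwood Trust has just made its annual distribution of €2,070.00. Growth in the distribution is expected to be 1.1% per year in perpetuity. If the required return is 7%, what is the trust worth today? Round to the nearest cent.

€35470.68

D₁ = D₀ × (1 + g) = €2,070.00 × 1.011 = €2,092.7700
Growing perpetuity: P = D₁ / (r − g) = €2,092.7700 / (0.07 − 0.011) = €35,470.68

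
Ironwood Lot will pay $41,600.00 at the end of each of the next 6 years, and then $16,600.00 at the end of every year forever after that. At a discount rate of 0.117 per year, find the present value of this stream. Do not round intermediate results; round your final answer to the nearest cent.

$245544.81

PV of 6-year annuity: $41,600.00 × [1 − (1+0.117)^−6] / 0.117 = 172497.67483
Perpetuity value at year 6: $16,600.00 / 0.117 = 141880.34188
PV of perpetuity: 141880.34188 / (1+0.117)^6 = 73047.13510
Total PV = 172497.67483 + 73047.13510 = 245544.80993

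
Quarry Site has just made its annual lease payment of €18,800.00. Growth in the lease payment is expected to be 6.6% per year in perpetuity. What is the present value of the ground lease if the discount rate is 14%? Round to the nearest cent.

€270821.62

D₁ = D₀ × (1 + g) = €18,800.00 × 1.066 = €20,040.8000
Growing perpetuity: P = D₁ / (r − g) = €20,040.8000 / (0.14 − 0.066) = €270,821.62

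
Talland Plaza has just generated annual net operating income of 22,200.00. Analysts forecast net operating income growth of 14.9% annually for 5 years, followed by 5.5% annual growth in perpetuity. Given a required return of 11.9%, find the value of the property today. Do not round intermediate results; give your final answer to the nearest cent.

D_1 = 25507.80000
D_2 = 29308.46220
D_3 = 33675.42307
D_4 = 38693.06110
D_5 = 44458.32721
Terminal value at year 5: TV = D_5×(1+g_2)/(r−g_2) = 46903.53521/0.064 = 732867.73759
P_0 = D_1/(1+r)^1 + D_2/(1+r)^2 + D_3/(1+r)^3 + D_4/(1+r)^4 + D_5/(1+r)^5 + TV/(1+r)^5
    = 22795.17426 + 23406.30494 + 24033.81982 + 24678.15815 + 25339.77097 + 417710.28708 = 537963.51522

537963.52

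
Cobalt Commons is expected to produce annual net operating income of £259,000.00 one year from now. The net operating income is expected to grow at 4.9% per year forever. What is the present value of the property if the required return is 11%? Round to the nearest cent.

Growing perpetuity: P = D₁ / (r − g) = £259,000.0000 / (0.11 − 0.049) = £4,245,901.64

£4245901.64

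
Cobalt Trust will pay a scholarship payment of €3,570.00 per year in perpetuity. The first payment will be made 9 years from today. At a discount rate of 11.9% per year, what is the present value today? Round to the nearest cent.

Value at end of year 8: C / r = €3,570.00 / 0.119 = €30,000.0000
Discount to today: PV = €30,000.0000 / (1 + 0.119)^8 = €30,000.0000 / 2.458333 = €12,203.39

€12203.39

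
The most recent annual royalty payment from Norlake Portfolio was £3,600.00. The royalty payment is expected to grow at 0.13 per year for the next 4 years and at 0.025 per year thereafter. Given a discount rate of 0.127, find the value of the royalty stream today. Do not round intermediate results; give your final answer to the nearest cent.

£51059.29

D_1 = 4068.00000
D_2 = 4596.84000
D_3 = 5194.42920
D_4 = 5869.70500
Terminal value at year 4: TV = D_4×(1+g_2)/(r−g_2) = 6016.44762/0.102 = 58984.78060
P_0 = D_1/(1+r)^1 + D_2/(1+r)^2 + D_3/(1+r)^3 + D_4/(1+r)^4 + TV/(1+r)^4
    = 3609.58296 + 3619.19144 + 3628.82549 + 3638.48518 + 36563.20893 = 51059.29400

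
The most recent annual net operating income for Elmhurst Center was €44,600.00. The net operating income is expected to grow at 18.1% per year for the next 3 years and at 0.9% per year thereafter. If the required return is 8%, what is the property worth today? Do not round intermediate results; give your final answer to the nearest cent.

€989215.32

D_1 = 52672.60000
D_2 = 62206.34060
D_3 = 73465.68825
Terminal value at year 3: TV = D_3×(1+g_2)/(r−g_2) = 74126.87944/0.071 = 1044040.55553
P_0 = D_1/(1+r)^1 + D_2/(1+r)^2 + D_3/(1+r)^3 + TV/(1+r)^3
    = 48770.92593 + 53331.91067 + 58319.43194 + 828793.05391 = 989215.32245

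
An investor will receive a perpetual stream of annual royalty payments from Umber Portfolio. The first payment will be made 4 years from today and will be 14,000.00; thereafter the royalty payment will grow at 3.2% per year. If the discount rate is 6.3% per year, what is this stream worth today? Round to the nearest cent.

375981.56

Value at end of year 3: C₁ / (r − g) = 14,000.00 / (0.063 − 0.032) = 451,612.9032
Discount to today: PV = 451,612.9032 / (1 + 0.063)^3 = 451,612.9032 / 1.201157 = 375,981.56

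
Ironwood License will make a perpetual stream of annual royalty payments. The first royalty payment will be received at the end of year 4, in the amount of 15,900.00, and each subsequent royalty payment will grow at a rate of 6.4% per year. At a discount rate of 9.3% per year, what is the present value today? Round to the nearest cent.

Value at end of year 3: C₁ / (r − g) = 15,900.00 / (0.093 − 0.064) = 548,275.8621
Discount to today: PV = 548,275.8621 / (1 + 0.093)^3 = 548,275.8621 / 1.305751 = 419,893.01

419893.01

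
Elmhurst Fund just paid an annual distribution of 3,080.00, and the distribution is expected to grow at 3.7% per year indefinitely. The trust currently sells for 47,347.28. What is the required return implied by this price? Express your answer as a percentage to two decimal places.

D₁ = 3,080.00 × 1.037 = 3,193.9600
P = D₁/(r − g) ⇒ r = D₁/P + g = 3,193.9600/47,347.28 + 0.037 = 0.067458 + 0.037 = 0.104458

10.45%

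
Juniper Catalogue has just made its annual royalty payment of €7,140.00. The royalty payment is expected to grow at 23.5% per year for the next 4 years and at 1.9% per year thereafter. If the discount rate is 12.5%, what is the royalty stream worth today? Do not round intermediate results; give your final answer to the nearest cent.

€135941.71

D_1 = 8817.90000
D_2 = 10890.10650
D_3 = 13449.28153
D_4 = 16609.86269
Terminal value at year 4: TV = D_4×(1+g_2)/(r−g_2) = 16925.45008/0.106 = 159674.05733
P_0 = D_1/(1+r)^1 + D_2/(1+r)^2 + D_3/(1+r)^3 + D_4/(1+r)^4 + TV/(1+r)^4
    = 7838.13333 + 8604.52859 + 9445.86028 + 10369.45550 + 99683.72791 = 135941.70562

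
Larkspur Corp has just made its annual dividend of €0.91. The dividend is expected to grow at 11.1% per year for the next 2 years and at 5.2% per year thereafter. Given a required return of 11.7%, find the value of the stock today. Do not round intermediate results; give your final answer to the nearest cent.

€16.38

D_1 = 1.01101
D_2 = 1.12323
Terminal value at year 2: TV = D_2×(1+g_2)/(r−g_2) = 1.18164/0.065 = 18.17908
P_0 = D_1/(1+r)^1 + D_2/(1+r)^2 + TV/(1+r)^2
    = 0.90511 + 0.90025 + 14.57020 = 16.37556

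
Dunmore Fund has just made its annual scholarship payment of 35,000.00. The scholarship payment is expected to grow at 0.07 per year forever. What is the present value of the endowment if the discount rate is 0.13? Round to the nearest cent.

624166.67

D₁ = D₀ × (1 + g) = 35,000.00 × 1.07 = 37,450.0000
Growing perpetuity: P = D₁ / (r − g) = 37,450.0000 / (0.13 − 0.07) = 624,166.67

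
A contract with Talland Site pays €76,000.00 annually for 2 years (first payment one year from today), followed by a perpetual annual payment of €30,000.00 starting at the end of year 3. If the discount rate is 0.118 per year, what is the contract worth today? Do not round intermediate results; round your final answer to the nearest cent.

PV of 2-year annuity: €76,000.00 × [1 − (1+0.118)^−2] / 0.118 = 128782.22996
Perpetuity value at year 2: €30,000.00 / 0.118 = 254237.28814
PV of perpetuity: 254237.28814 / (1+0.118)^2 = 203402.19736
Total PV = 128782.22996 + 203402.19736 = 332184.42732

€332184.43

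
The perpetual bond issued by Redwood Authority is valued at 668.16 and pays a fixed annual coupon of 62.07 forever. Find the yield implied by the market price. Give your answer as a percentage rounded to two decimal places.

9.29%

P = C/r ⇒ r = C/P = 62.07/668.16 = 0.092897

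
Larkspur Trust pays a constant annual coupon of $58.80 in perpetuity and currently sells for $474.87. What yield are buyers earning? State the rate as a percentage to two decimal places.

12.38%

P = C/r ⇒ r = C/P = $58.80/$474.87 = 0.123823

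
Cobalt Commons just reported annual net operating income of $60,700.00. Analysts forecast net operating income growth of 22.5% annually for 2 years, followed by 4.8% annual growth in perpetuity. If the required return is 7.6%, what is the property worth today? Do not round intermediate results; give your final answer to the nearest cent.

$3092470.38

D_1 = 74357.50000
D_2 = 91087.93750
Terminal value at year 2: TV = D_2×(1+g_2)/(r−g_2) = 95460.15850/0.028 = 3409291.37500
P_0 = D_1/(1+r)^1 + D_2/(1+r)^2 + TV/(1+r)^2
    = 69105.48327 + 78674.92287 + 2944689.97025 = 3092470.37639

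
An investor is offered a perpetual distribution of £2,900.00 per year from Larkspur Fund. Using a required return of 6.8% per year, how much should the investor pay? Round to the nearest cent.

£42647.06

Level perpetuity: PV = C / r = £2,900.00 / 0.068 = £42,647.06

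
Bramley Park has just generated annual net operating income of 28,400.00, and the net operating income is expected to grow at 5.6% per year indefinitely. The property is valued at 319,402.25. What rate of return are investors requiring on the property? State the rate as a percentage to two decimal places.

D₁ = 28,400.00 × 1.056 = 29,990.4000
P = D₁/(r − g) ⇒ r = D₁/P + g = 29,990.4000/319,402.25 + 0.056 = 0.093895 + 0.056 = 0.149895

14.99%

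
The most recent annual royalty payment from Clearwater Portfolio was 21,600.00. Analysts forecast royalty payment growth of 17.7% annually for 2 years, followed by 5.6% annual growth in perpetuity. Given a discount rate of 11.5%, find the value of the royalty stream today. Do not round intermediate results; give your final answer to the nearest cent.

D_1 = 25423.20000
D_2 = 29923.10640
Terminal value at year 2: TV = D_2×(1+g_2)/(r−g_2) = 31598.80036/0.059 = 535572.88743
P_0 = D_1/(1+r)^1 + D_2/(1+r)^2 + TV/(1+r)^2
    = 22801.07623 + 24068.93877 + 430793.20914 = 477663.22414

477663.22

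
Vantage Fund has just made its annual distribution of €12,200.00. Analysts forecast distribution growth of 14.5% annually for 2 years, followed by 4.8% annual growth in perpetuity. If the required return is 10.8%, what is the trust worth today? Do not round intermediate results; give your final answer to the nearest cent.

€253198.63

D_1 = 13969.00000
D_2 = 15994.50500
Terminal value at year 2: TV = D_2×(1+g_2)/(r−g_2) = 16762.24124/0.06 = 279370.68733
P_0 = D_1/(1+r)^1 + D_2/(1+r)^2 + TV/(1+r)^2
    = 12607.40072 + 13028.40598 + 227562.82446 = 253198.63117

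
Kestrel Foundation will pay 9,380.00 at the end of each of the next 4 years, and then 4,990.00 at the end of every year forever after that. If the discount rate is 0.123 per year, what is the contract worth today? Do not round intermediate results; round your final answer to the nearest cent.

PV of 4-year annuity: 9,380.00 × [1 − (1+0.123)^−4] / 0.123 = 28311.25670
Perpetuity value at year 4: 4,990.00 / 0.123 = 40569.10569
PV of perpetuity: 40569.10569 / (1+0.123)^4 = 25508.00005
Total PV = 28311.25670 + 25508.00005 = 53819.25675

53819.26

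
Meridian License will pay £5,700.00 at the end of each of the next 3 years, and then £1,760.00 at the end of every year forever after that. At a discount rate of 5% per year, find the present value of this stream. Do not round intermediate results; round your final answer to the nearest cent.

£45929.60

PV of 3-year annuity: £5,700.00 × [1 − (1+0.05)^−3] / 0.05 = 15522.51377
Perpetuity value at year 3: £1,760.00 / 0.05 = 35200.00000
PV of perpetuity: 35200.00000 / (1+0.05)^3 = 30407.08347
Total PV = 15522.51377 + 30407.08347 = 45929.59724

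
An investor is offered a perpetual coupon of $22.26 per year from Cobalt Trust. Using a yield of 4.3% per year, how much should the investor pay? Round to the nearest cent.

Level perpetuity: PV = C / r = $22.26 / 0.043 = $517.67

$517.67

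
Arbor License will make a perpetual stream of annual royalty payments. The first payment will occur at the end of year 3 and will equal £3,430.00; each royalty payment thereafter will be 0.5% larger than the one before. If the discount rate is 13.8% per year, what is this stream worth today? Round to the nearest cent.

£19913.97

Value at end of year 2: C₁ / (r − g) = £3,430.00 / (0.138 − 0.005) = £25,789.4737
Discount to today: PV = £25,789.4737 / (1 + 0.138)^2 = £25,789.4737 / 1.295044 = £19,913.97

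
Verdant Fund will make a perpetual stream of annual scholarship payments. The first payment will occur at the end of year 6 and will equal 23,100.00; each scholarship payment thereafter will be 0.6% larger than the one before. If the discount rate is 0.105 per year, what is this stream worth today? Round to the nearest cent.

Value at end of year 5: C₁ / (r − g) = 23,100.00 / (0.105 − 0.006) = 233,333.3333
Discount to today: PV = 233,333.3333 / (1 + 0.105)^5 = 233,333.3333 / 1.647447 = 141,633.31

141633.31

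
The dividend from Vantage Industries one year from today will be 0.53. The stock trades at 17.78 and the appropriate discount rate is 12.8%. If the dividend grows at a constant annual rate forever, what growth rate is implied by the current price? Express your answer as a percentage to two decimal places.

9.82%

P = D₁/(r−g) ⇒ g = r − D₁/P = 0.128 − 0.53/17.78 = 0.098191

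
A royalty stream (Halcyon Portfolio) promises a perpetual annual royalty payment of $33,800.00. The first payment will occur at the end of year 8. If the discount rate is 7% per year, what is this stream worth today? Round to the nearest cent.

Value at end of year 7: C / r = $33,800.00 / 0.07 = $482,857.1429
Discount to today: PV = $482,857.1429 / (1 + 0.07)^7 = $482,857.1429 / 1.605781 = $300,699.16

$300699.16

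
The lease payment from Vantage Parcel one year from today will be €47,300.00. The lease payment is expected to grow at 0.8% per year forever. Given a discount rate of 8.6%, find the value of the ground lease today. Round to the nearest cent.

€606410.26

Growing perpetuity: P = D₁ / (r − g) = €47,300.0000 / (0.086 − 0.008) = €606,410.26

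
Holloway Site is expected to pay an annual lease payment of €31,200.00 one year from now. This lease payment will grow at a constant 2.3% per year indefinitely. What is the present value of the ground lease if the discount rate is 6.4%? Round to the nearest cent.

€760975.61

Growing perpetuity: P = D₁ / (r − g) = €31,200.0000 / (0.064 − 0.023) = €760,975.61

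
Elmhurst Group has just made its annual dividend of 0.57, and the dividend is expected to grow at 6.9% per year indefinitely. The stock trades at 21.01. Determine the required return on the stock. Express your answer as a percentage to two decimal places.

9.80%

D₁ = 0.57 × 1.069 = 0.6093
P = D₁/(r − g) ⇒ r = D₁/P + g = 0.6093/21.01 + 0.069 = 0.029002 + 0.069 = 0.098002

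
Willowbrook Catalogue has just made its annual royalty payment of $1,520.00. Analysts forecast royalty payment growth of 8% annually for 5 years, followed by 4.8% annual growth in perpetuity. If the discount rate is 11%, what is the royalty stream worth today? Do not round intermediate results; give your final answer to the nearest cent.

$29409.11

D_1 = 1641.60000
D_2 = 1772.92800
D_3 = 1914.76224
D_4 = 2067.94322
D_5 = 2233.37868
Terminal value at year 5: TV = D_5×(1+g_2)/(r−g_2) = 2340.58085/0.062 = 37751.30408
P_0 = D_1/(1+r)^1 + D_2/(1+r)^2 + D_3/(1+r)^3 + D_4/(1+r)^4 + D_5/(1+r)^5 + TV/(1+r)^5
    = 1478.91892 + 1438.94814 + 1400.05765 + 1362.21825 + 1325.40154 + 22403.56154 = 29409.10604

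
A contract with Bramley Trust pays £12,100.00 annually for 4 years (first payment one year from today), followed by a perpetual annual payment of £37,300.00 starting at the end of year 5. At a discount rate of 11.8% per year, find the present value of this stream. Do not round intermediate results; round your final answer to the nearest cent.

£239236.96

PV of 4-year annuity: £12,100.00 × [1 − (1+0.118)^−4] / 0.118 = 36907.27325
Perpetuity value at year 4: £37,300.00 / 0.118 = 316101.69492
PV of perpetuity: 316101.69492 / (1+0.118)^4 = 202329.68729
Total PV = 36907.27325 + 202329.68729 = 239236.96054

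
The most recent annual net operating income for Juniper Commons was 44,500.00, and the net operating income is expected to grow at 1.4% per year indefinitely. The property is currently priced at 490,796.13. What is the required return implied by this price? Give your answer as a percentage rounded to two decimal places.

D₁ = 44,500.00 × 1.014 = 45,123.0000
P = D₁/(r − g) ⇒ r = D₁/P + g = 45,123.0000/490,796.13 + 0.014 = 0.091938 + 0.014 = 0.105938

10.59%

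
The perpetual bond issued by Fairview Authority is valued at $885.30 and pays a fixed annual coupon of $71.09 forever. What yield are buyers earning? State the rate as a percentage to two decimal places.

P = C/r ⇒ r = C/P = $71.09/$885.30 = 0.080300

8.03%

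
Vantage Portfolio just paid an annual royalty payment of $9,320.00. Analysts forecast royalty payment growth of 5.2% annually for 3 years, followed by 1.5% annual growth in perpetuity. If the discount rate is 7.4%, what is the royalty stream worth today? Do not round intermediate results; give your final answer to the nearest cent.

D_1 = 9804.64000
D_2 = 10314.48128
D_3 = 10850.83431
Terminal value at year 3: TV = D_3×(1+g_2)/(r−g_2) = 11013.59682/0.059 = 186671.13256
P_0 = D_1/(1+r)^1 + D_2/(1+r)^2 + D_3/(1+r)^3 + TV/(1+r)^3
    = 9129.08752 + 8942.08573 + 8758.91451 + 150683.02088 = 177513.10865

$177513.11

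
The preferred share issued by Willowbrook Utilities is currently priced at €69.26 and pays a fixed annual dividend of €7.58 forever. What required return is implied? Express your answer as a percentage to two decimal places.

P = C/r ⇒ r = C/P = €7.58/€69.26 = 0.109443

10.94%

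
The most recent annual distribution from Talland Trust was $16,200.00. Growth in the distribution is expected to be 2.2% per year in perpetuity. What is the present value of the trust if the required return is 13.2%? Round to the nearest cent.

$150512.73

D₁ = D₀ × (1 + g) = $16,200.00 × 1.022 = $16,556.4000
Growing perpetuity: P = D₁ / (r − g) = $16,556.4000 / (0.132 − 0.022) = $150,512.73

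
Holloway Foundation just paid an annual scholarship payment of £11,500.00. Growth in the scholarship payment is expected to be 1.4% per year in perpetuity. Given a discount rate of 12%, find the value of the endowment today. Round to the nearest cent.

D₁ = D₀ × (1 + g) = £11,500.00 × 1.014 = £11,661.0000
Growing perpetuity: P = D₁ / (r − g) = £11,661.0000 / (0.12 − 0.014) = £110,009.43

£110009.43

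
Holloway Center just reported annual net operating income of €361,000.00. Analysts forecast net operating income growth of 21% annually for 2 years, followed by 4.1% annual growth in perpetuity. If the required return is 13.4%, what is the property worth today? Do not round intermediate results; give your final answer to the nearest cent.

D_1 = 436810.00000
D_2 = 528540.10000
Terminal value at year 2: TV = D_2×(1+g_2)/(r−g_2) = 550210.24410/0.093 = 5916239.18387
P_0 = D_1/(1+r)^1 + D_2/(1+r)^2 + TV/(1+r)^2
    = 385194.00353 + 411009.47466 + 4600654.44220 = 5396857.92039

€5396857.92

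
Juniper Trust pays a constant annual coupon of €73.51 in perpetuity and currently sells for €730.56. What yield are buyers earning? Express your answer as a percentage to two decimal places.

10.06%

P = C/r ⇒ r = C/P = €73.51/€730.56 = 0.100621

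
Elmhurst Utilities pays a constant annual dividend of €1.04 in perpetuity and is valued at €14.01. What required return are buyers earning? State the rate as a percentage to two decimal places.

7.42%

P = C/r ⇒ r = C/P = €1.04/€14.01 = 0.074233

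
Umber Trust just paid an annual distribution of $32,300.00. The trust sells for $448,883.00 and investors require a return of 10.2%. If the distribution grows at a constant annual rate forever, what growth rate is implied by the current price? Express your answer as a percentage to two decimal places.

2.80%

P = D₀(1+g)/(r−g) ⇒ P(r−g) = D₀(1+g) ⇒ g(P+D₀) = P·r − D₀
g = (P·r − D₀)/(P + D₀) = ($448,883.00×0.102 − $32,300.00) / ($448,883.00 + $32,300.00) = 0.028027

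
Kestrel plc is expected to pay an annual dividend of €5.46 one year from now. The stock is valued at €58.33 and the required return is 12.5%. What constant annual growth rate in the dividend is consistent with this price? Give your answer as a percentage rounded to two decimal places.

3.14%

P = D₁/(r−g) ⇒ g = r − D₁/P = 0.125 − €5.46/€58.33 = 0.031395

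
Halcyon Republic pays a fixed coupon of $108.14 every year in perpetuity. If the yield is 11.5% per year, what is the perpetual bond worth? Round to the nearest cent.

Level perpetuity: PV = C / r = $108.14 / 0.115 = $940.35

$940.35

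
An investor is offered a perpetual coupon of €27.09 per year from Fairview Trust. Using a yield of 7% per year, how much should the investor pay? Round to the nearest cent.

€387.00

Level perpetuity: PV = C / r = €27.09 / 0.07 = €387.00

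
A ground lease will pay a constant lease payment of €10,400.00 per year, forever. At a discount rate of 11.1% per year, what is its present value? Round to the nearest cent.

€93693.69

Level perpetuity: PV = C / r = €10,400.00 / 0.111 = €93,693.69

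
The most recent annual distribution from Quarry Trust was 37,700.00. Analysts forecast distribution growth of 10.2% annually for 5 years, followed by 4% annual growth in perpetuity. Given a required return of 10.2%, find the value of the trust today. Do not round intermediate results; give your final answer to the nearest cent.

820887.10

D_1 = 41545.40000
D_2 = 45783.03080
D_3 = 50452.89994
D_4 = 55599.09574
D_5 = 61270.20350
Terminal value at year 5: TV = D_5×(1+g_2)/(r−g_2) = 63721.01164/0.062 = 1027758.25227
P_0 = D_1/(1+r)^1 + D_2/(1+r)^2 + D_3/(1+r)^3 + D_4/(1+r)^4 + D_5/(1+r)^5 + TV/(1+r)^5
    = 37700.00000 + 37700.00000 + 37700.00000 + 37700.00000 + 37700.00000 + 632387.09677 = 820887.09677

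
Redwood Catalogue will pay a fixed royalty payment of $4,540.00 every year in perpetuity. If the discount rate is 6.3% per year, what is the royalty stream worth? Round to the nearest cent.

$72063.49

Level perpetuity: PV = C / r = $4,540.00 / 0.063 = $72,063.49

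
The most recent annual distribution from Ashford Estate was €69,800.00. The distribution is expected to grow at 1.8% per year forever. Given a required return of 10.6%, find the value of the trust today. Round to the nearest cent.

D₁ = D₀ × (1 + g) = €69,800.00 × 1.018 = €71,056.4000
Growing perpetuity: P = D₁ / (r − g) = €71,056.4000 / (0.106 − 0.018) = €807,459.09

€807459.09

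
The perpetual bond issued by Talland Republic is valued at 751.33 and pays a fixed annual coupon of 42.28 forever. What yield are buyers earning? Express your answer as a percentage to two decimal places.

P = C/r ⇒ r = C/P = 42.28/751.33 = 0.056274

5.63%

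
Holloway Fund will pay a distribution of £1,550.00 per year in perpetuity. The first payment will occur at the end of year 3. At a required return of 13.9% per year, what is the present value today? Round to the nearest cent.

£8595.47

Value at end of year 2: C / r = £1,550.00 / 0.139 = £11,151.0791
Discount to today: PV = £11,151.0791 / (1 + 0.139)^2 = £11,151.0791 / 1.297321 = £8,595.47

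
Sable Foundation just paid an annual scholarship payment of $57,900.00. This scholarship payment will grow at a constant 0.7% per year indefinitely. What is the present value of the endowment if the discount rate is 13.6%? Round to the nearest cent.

$451979.07

D₁ = D₀ × (1 + g) = $57,900.00 × 1.007 = $58,305.3000
Growing perpetuity: P = D₁ / (r − g) = $58,305.3000 / (0.136 − 0.007) = $451,979.07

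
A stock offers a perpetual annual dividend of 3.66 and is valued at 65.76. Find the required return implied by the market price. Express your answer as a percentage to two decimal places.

5.57%

P = C/r ⇒ r = C/P = 3.66/65.76 = 0.055657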